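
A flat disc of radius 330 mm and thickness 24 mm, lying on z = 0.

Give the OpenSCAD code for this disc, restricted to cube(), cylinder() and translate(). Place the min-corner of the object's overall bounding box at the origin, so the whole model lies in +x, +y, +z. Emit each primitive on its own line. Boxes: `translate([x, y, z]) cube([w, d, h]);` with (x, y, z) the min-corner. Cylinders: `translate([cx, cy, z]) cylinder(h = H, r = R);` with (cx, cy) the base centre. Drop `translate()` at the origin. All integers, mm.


translate([330, 330, 0]) cylinder(h = 24, r = 330);


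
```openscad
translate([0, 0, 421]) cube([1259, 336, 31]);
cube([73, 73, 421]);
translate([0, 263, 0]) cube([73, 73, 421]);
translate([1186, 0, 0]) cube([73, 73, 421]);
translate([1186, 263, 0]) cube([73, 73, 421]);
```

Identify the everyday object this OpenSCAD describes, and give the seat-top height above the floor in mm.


A bench. The seat-top height is 452 mm.

A long slab on four corner posts — a bench. The slab sits at z = 421 with thickness 31, so the top is 421 + 31 = 452 mm.


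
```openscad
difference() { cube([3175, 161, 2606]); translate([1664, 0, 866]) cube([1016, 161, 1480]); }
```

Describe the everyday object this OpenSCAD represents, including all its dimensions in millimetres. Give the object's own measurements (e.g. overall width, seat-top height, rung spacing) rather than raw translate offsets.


A wall 3175 mm long (x), 161 mm thick (y), 2606 mm tall, with a rectangular window opening cut through it. The opening is 1016 mm wide and 1480 mm tall; its sill is at z = 866 mm and its near (−x) edge is 1664 mm from the wall's −x end. The opening passes through the full wall thickness.


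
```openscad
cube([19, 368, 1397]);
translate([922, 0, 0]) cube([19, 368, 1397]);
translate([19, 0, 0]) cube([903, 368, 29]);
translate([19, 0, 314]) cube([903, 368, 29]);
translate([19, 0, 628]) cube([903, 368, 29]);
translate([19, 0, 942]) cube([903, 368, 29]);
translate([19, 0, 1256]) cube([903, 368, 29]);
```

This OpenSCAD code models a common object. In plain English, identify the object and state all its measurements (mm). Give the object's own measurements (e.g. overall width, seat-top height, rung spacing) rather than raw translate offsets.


An open bookshelf. Two side panels, each 19 mm thick, 368 mm deep and 1397 mm tall, stand 941 mm apart (outside-to-outside). Between them sit 5 shelves, each 29 mm thick and 368 mm deep, spanning the full gap between the sides. The bottom shelf rests on the floor (its underside at z = 0) and the clear gap between one shelf's top and the next shelf's underside is 285 mm.


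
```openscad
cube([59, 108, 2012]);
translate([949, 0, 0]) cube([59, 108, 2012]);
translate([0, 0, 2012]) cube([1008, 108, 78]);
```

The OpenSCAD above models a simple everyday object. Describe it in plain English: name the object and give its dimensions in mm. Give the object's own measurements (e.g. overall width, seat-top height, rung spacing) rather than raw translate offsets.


A door frame. The clear opening is 890 mm wide and 2012 mm high. Two 59 mm wide jambs, 108 mm deep, stand either side of the opening from the floor to the top of the opening. A 78 mm thick head sits across the top of both jambs, spanning the full outside width of the frame.


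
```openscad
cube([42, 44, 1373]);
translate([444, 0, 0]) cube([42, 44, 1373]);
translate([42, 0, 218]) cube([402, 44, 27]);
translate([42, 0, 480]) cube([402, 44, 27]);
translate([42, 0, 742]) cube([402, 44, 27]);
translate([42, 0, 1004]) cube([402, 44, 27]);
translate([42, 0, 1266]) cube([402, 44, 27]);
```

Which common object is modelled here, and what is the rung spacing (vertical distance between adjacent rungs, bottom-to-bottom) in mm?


A ladder. The rung spacing is 262 mm.

Two tall 42×44 posts with 5 short bars between them — a ladder. Adjacent rungs sit at z = 218 and z = 480, so the spacing is 480 − 218 = 262 mm.


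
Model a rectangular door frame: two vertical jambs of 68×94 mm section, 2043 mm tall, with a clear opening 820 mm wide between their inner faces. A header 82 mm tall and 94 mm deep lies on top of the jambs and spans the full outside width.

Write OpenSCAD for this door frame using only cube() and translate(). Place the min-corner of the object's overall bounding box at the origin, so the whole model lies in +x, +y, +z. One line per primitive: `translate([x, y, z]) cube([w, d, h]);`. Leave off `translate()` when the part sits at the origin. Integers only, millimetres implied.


cube([68, 94, 2043]);
translate([888, 0, 0]) cube([68, 94, 2043]);
translate([0, 0, 2043]) cube([956, 94, 82]);


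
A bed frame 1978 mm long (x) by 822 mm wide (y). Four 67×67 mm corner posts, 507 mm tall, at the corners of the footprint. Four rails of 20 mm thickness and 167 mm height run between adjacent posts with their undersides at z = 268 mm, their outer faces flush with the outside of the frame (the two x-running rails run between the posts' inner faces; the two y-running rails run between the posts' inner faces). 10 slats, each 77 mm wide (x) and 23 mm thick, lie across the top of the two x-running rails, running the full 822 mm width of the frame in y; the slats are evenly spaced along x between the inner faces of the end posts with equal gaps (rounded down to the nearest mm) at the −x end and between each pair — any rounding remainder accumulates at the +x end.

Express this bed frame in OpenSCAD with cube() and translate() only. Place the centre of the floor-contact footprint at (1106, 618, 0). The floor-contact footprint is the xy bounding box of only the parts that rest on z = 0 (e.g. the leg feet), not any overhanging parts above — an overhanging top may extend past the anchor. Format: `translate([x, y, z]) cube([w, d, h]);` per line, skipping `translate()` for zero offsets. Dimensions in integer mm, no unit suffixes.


translate([117, 207, 0]) cube([67, 67, 507]);
translate([117, 962, 0]) cube([67, 67, 507]);
translate([2028, 207, 0]) cube([67, 67, 507]);
translate([2028, 962, 0]) cube([67, 67, 507]);
translate([184, 207, 268]) cube([1844, 20, 167]);
translate([184, 1009, 268]) cube([1844, 20, 167]);
translate([117, 274, 268]) cube([20, 688, 167]);
translate([2075, 274, 268]) cube([20, 688, 167]);
translate([281, 207, 435]) cube([77, 822, 23]);
translate([455, 207, 435]) cube([77, 822, 23]);
translate([629, 207, 435]) cube([77, 822, 23]);
translate([803, 207, 435]) cube([77, 822, 23]);
translate([977, 207, 435]) cube([77, 822, 23]);
translate([1151, 207, 435]) cube([77, 822, 23]);
translate([1325, 207, 435]) cube([77, 822, 23]);
translate([1499, 207, 435]) cube([77, 822, 23]);
translate([1673, 207, 435]) cube([77, 822, 23]);
translate([1847, 207, 435]) cube([77, 822, 23]);


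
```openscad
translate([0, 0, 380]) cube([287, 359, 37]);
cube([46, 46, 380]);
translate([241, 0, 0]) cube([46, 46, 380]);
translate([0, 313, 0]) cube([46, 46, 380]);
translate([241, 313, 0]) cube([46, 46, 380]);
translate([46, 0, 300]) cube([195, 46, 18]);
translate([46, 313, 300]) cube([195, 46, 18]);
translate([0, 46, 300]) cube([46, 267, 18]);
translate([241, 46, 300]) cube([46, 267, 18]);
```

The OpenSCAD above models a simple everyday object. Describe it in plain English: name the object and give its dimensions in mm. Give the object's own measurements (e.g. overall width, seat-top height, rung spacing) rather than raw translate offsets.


A four-legged stool. The seat is a 287×359×37 mm slab whose top surface is at z = 417 mm; four square legs, each 46×46 mm in cross-section, run from the floor (z = 0) to the underside of the seat, each flush with a corner of the seat. Four stretchers, 46 mm wide and 18 mm tall, connect adjacent legs with their undersides at z = 300 mm, each running between the inner faces of the legs it joins and aligned with the legs' outer faces on the other axis.


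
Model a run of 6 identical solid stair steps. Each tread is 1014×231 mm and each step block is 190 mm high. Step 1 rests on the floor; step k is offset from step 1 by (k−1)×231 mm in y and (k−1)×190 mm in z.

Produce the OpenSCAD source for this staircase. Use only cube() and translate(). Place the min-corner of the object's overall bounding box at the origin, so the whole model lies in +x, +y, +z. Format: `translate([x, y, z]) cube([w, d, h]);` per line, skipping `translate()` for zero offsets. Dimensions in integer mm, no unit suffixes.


cube([1014, 231, 190]);
translate([0, 231, 190]) cube([1014, 231, 190]);
translate([0, 462, 380]) cube([1014, 231, 190]);
translate([0, 693, 570]) cube([1014, 231, 190]);
translate([0, 924, 760]) cube([1014, 231, 190]);
translate([0, 1155, 950]) cube([1014, 231, 190]);


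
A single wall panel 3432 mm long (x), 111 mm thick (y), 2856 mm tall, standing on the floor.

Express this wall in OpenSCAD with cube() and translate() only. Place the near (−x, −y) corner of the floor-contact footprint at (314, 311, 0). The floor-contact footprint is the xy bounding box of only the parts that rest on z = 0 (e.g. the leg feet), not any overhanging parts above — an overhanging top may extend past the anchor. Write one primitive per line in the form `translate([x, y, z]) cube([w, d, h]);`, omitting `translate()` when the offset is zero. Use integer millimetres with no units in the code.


translate([314, 311, 0]) cube([3432, 111, 2856]);


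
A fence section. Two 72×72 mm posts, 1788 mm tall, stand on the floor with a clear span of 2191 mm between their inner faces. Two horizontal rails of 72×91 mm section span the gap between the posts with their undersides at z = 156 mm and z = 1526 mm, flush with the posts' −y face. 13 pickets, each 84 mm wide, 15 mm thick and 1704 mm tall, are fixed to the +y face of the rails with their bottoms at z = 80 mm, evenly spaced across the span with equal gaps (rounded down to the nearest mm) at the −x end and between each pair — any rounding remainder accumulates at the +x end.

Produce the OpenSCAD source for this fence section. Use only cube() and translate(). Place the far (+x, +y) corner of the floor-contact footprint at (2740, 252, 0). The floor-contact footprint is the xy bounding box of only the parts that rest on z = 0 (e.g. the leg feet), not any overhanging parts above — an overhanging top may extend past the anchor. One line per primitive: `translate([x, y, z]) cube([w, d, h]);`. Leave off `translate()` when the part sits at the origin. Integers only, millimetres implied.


translate([405, 180, 0]) cube([72, 72, 1788]);
translate([2668, 180, 0]) cube([72, 72, 1788]);
translate([477, 180, 156]) cube([2191, 72, 91]);
translate([477, 180, 1526]) cube([2191, 72, 91]);
translate([555, 252, 80]) cube([84, 15, 1704]);
translate([717, 252, 80]) cube([84, 15, 1704]);
translate([879, 252, 80]) cube([84, 15, 1704]);
translate([1041, 252, 80]) cube([84, 15, 1704]);
translate([1203, 252, 80]) cube([84, 15, 1704]);
translate([1365, 252, 80]) cube([84, 15, 1704]);
translate([1527, 252, 80]) cube([84, 15, 1704]);
translate([1689, 252, 80]) cube([84, 15, 1704]);
translate([1851, 252, 80]) cube([84, 15, 1704]);
translate([2013, 252, 80]) cube([84, 15, 1704]);
translate([2175, 252, 80]) cube([84, 15, 1704]);
translate([2337, 252, 80]) cube([84, 15, 1704]);
translate([2499, 252, 80]) cube([84, 15, 1704]);


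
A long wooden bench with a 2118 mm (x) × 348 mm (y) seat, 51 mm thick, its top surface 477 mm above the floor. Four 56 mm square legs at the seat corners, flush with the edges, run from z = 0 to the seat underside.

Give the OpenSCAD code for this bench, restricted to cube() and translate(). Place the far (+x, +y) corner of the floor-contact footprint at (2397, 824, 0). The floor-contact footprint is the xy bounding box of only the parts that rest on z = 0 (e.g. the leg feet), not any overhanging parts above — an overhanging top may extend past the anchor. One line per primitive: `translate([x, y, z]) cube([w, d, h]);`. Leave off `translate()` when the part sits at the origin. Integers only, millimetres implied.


translate([279, 476, 426]) cube([2118, 348, 51]);
translate([279, 476, 0]) cube([56, 56, 426]);
translate([279, 768, 0]) cube([56, 56, 426]);
translate([2341, 476, 0]) cube([56, 56, 426]);
translate([2341, 768, 0]) cube([56, 56, 426]);


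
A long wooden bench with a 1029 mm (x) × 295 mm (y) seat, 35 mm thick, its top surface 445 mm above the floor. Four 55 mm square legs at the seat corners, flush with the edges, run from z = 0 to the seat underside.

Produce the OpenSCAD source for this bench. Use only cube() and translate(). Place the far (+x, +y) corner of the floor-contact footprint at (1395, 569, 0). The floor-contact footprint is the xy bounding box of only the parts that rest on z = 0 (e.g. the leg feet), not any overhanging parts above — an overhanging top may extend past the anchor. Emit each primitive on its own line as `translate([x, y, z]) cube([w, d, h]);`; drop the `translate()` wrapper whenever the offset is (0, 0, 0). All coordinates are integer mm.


// leg_h = 445 − 35 = 410
translate([366, 274, 410]) cube([1029, 295, 35]);
translate([366, 274, 0]) cube([55, 55, 410]);
translate([366, 514, 0]) cube([55, 55, 410]);
translate([1340, 274, 0]) cube([55, 55, 410]);
translate([1340, 514, 0]) cube([55, 55, 410]);


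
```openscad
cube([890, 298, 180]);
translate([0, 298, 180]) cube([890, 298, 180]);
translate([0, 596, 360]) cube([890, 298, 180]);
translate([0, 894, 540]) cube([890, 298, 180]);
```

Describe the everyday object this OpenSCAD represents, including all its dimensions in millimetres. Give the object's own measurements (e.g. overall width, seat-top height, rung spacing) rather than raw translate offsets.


A straight staircase of 4 solid steps. Each step is 890 mm wide (x), 298 mm deep (y, the going) and 180 mm tall (the rise). The first step rests on the floor; each subsequent step sits one going further in +y and one rise higher in +z, directly behind and above the previous step with no overlap.


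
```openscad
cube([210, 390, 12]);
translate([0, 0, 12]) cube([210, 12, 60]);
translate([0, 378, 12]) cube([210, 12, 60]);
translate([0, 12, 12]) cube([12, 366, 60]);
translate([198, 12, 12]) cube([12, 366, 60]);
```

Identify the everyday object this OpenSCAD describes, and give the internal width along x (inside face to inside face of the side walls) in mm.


An open box. The internal width is 186 mm.

A 210×390 base slab with four walls standing on it — an open box. The base is 210 mm wide and the walls are 12 mm thick, so the internal width is 210 − 2 × 12 = 186 mm.


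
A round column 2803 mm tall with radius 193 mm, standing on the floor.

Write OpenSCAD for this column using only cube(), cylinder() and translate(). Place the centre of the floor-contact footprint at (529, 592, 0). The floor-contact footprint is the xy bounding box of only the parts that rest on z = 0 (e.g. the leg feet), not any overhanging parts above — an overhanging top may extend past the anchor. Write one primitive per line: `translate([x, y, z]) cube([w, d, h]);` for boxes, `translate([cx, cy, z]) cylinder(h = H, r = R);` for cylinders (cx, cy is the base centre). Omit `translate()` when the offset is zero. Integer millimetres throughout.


translate([529, 592, 0]) cylinder(h = 2803, r = 193);


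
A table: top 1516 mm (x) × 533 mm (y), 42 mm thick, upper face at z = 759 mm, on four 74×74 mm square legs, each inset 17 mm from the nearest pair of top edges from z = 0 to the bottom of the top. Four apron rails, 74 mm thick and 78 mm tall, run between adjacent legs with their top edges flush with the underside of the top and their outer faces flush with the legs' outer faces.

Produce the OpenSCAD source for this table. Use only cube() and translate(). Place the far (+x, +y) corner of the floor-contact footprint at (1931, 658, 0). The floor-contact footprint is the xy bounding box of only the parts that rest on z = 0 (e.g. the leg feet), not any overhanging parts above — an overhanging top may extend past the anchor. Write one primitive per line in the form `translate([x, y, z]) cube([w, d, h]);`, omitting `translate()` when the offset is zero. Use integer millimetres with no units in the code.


translate([432, 142, 717]) cube([1516, 533, 42]);
translate([449, 159, 0]) cube([74, 74, 717]);
translate([1857, 159, 0]) cube([74, 74, 717]);
translate([449, 584, 0]) cube([74, 74, 717]);
translate([1857, 584, 0]) cube([74, 74, 717]);
translate([523, 159, 639]) cube([1334, 74, 78]);
translate([523, 584, 639]) cube([1334, 74, 78]);
translate([449, 233, 639]) cube([74, 351, 78]);
translate([1857, 233, 639]) cube([74, 351, 78]);


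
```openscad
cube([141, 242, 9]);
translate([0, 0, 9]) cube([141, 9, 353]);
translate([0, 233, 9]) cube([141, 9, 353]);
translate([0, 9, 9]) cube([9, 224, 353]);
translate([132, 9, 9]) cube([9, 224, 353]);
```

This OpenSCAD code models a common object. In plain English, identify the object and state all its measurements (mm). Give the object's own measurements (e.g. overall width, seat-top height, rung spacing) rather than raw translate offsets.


An open-topped rectangular box: outside dimensions 141×242×362 mm, with a uniform wall and base thickness of 9 mm. The base is a full 141×242 slab on the floor; four walls sit on top of the base. The front and back walls (the −y and +y sides) span the full width; the two side walls fit between them.


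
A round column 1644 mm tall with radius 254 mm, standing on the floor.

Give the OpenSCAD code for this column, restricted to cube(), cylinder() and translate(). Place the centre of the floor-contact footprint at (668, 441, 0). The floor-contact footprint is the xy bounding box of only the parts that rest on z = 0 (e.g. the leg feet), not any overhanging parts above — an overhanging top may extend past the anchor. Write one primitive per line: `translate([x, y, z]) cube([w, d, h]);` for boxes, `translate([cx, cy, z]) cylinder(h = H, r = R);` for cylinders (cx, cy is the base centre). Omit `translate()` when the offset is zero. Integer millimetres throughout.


translate([668, 441, 0]) cylinder(h = 1644, r = 254);


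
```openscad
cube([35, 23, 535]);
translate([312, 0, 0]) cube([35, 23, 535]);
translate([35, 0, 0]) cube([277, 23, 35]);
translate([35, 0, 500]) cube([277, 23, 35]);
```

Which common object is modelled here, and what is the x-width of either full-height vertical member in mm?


A picture frame. The border width is 35 mm.

Four thin pieces enclosing a rectangular opening — a picture frame. The two full-height stiles are 535 mm tall; the top rail sits at z = 500 and is 35 mm tall, so the border above the opening is 535 − 500 = 35 mm, matching the stile x-width.


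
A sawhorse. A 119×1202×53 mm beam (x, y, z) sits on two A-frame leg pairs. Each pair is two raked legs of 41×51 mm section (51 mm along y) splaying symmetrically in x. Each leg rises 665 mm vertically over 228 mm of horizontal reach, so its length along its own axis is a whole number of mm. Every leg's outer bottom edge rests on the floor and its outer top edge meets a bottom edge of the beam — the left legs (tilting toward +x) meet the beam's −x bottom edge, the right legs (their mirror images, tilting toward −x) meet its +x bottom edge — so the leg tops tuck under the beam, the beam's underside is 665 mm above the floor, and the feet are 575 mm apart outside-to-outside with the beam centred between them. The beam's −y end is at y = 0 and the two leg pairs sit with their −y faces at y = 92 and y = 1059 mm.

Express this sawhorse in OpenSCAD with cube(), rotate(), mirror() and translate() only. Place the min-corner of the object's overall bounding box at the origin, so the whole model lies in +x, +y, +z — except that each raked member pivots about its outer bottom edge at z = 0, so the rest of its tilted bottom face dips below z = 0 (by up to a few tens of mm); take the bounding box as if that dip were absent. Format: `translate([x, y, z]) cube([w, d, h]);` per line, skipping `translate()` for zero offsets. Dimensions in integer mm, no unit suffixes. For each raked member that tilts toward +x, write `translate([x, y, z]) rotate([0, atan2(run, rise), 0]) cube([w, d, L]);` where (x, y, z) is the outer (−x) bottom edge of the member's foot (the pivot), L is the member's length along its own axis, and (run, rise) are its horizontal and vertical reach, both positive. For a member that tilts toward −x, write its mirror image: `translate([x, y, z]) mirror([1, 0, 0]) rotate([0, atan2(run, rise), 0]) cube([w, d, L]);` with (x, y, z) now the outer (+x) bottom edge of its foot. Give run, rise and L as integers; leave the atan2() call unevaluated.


translate([228, 0, 665]) cube([119, 1202, 53]);
translate([0, 92, 0]) rotate([0, atan2(228, 665), 0]) cube([41, 51, 703]);
translate([575, 92, 0]) mirror([1, 0, 0]) rotate([0, atan2(228, 665), 0]) cube([41, 51, 703]);
translate([0, 1059, 0]) rotate([0, atan2(228, 665), 0]) cube([41, 51, 703]);
translate([575, 1059, 0]) mirror([1, 0, 0]) rotate([0, atan2(228, 665), 0]) cube([41, 51, 703]);


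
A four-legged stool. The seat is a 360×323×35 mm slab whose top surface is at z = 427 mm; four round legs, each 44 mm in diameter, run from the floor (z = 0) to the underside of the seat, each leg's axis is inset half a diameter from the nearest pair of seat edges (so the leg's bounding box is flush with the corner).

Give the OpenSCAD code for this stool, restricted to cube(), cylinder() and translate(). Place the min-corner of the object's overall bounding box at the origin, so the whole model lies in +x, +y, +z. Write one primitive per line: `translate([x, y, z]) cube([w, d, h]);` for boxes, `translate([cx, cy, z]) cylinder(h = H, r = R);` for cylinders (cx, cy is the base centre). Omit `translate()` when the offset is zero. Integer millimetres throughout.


translate([0, 0, 392]) cube([360, 323, 35]);
translate([22, 22, 0]) cylinder(h = 392, r = 22);
translate([338, 22, 0]) cylinder(h = 392, r = 22);
translate([22, 301, 0]) cylinder(h = 392, r = 22);
translate([338, 301, 0]) cylinder(h = 392, r = 22);


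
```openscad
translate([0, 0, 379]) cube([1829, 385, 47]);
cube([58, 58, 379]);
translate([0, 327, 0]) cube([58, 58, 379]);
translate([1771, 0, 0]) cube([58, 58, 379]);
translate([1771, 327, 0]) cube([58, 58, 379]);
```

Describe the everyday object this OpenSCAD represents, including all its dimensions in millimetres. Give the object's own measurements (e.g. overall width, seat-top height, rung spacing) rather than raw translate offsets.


A long wooden bench with a 1829 mm (x) × 385 mm (y) seat, 47 mm thick, its top surface 426 mm above the floor. Four 58 mm square legs at the seat corners, flush with the edges, run from z = 0 to the seat underside.


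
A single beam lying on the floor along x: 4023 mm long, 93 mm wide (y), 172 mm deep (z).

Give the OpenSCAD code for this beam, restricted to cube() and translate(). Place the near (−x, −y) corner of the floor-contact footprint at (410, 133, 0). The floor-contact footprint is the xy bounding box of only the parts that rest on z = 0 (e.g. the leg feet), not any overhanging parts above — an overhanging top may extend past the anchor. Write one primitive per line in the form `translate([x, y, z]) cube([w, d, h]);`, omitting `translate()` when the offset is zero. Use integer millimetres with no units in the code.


translate([410, 133, 0]) cube([4023, 93, 172]);


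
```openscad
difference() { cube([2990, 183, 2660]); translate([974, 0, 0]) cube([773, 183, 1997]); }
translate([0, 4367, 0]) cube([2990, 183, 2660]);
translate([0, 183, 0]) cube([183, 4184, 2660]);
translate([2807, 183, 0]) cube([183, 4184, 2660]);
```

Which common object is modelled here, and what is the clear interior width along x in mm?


A single room. The interior width is 2624 mm.

Four walls enclosing a rectangle with a door in the front wall — a room. Outside width 2990 minus two 183 mm walls gives 2624 mm.


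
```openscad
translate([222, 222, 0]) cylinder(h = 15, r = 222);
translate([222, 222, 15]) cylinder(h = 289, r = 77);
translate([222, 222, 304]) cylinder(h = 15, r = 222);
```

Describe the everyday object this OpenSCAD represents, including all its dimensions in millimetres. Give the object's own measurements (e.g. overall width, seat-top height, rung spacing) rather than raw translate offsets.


A spool: two coaxial disc flanges of radius 222 mm and thickness 15 mm, joined by a core cylinder of radius 77 mm and height 289 mm. The lower flange rests on z = 0 and the three cylinders share a vertical axis.


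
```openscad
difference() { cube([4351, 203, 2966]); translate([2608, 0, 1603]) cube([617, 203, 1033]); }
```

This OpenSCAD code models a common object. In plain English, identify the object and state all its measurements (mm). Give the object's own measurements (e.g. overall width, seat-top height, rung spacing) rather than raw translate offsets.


A wall 4351 mm long (x), 203 mm thick (y), 2966 mm tall, with a rectangular window opening cut through it. The opening is 617 mm wide and 1033 mm tall; its sill is at z = 1603 mm and its near (−x) edge is 2608 mm from the wall's −x end. The opening passes through the full wall thickness.


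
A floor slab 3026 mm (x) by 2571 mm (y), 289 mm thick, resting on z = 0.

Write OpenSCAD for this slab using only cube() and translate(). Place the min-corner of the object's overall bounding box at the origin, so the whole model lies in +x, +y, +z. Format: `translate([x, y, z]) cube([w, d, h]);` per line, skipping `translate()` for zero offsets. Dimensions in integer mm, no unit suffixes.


cube([3026, 2571, 289]);


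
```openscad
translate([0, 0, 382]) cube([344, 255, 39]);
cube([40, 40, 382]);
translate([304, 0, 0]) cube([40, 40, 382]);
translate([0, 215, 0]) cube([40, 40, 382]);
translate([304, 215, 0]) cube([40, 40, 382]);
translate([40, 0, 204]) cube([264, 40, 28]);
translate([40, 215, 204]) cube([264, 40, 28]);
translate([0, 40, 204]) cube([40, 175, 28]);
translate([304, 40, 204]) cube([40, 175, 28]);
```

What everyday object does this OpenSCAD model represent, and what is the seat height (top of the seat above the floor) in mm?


A stool. The seat height is 421 mm.

A 344×255×39 slab at z = 382 on four corner posts — a stool. The seat top is 382 + 39 = 421 mm.


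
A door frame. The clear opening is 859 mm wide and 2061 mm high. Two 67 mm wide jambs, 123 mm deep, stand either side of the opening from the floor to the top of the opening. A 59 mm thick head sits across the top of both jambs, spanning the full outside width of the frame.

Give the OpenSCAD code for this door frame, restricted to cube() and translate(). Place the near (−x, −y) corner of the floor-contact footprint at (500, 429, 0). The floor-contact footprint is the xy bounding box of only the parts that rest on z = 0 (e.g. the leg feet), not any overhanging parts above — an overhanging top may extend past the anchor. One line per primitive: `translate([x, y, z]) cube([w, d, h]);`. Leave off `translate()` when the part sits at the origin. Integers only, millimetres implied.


translate([500, 429, 0]) cube([67, 123, 2061]);
translate([1426, 429, 0]) cube([67, 123, 2061]);
translate([500, 429, 2061]) cube([993, 123, 59]);


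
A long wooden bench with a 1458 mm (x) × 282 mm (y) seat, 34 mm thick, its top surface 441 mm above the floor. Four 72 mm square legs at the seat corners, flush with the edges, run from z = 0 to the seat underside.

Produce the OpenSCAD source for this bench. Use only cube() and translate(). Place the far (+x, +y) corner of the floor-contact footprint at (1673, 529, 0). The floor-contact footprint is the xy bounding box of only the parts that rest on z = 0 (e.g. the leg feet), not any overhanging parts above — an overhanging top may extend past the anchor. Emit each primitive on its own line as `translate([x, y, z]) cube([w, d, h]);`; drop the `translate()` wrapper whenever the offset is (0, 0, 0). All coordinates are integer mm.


translate([215, 247, 407]) cube([1458, 282, 34]);
translate([215, 247, 0]) cube([72, 72, 407]);
translate([215, 457, 0]) cube([72, 72, 407]);
translate([1601, 247, 0]) cube([72, 72, 407]);
translate([1601, 457, 0]) cube([72, 72, 407]);


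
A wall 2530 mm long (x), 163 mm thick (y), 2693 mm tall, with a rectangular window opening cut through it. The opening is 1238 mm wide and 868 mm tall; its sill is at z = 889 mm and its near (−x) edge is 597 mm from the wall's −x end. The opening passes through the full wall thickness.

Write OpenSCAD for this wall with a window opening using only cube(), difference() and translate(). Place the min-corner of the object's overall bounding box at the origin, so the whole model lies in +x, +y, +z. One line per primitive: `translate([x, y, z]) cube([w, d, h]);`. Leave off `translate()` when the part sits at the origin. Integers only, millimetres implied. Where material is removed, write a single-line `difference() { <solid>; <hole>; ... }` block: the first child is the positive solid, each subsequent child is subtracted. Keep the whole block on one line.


difference() { cube([2530, 163, 2693]); translate([597, 0, 889]) cube([1238, 163, 868]); }


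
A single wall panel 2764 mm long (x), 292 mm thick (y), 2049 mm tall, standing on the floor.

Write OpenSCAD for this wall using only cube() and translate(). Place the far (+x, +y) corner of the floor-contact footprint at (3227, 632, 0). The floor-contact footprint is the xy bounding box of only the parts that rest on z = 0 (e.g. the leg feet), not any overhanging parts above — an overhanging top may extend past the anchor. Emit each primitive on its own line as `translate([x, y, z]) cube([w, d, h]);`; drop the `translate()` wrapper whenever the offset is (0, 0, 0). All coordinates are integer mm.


translate([463, 340, 0]) cube([2764, 292, 2049]);


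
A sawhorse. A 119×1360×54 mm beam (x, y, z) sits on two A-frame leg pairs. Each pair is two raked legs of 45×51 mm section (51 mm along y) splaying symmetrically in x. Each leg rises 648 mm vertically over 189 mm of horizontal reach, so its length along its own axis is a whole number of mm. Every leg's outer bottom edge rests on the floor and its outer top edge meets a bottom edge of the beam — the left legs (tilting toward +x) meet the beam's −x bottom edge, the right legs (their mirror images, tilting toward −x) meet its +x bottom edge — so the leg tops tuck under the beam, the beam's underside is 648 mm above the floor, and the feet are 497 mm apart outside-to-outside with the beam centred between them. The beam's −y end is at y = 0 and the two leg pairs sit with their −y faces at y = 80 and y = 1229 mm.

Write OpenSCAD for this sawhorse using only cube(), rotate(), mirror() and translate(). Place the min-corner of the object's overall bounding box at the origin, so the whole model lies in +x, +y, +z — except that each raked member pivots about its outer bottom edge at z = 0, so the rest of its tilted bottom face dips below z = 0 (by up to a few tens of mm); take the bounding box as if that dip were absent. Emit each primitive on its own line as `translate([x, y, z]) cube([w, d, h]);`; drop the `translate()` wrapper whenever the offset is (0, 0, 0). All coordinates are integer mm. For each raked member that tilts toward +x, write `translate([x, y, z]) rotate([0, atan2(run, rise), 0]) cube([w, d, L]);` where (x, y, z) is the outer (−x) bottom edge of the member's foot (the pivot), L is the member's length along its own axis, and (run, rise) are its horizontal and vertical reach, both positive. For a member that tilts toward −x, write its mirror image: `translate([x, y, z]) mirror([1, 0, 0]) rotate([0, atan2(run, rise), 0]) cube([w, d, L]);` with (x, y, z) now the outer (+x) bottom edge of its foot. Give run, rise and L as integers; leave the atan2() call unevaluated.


translate([189, 0, 648]) cube([119, 1360, 54]);
translate([0, 80, 0]) rotate([0, atan2(189, 648), 0]) cube([45, 51, 675]);
translate([497, 80, 0]) mirror([1, 0, 0]) rotate([0, atan2(189, 648), 0]) cube([45, 51, 675]);
translate([0, 1229, 0]) rotate([0, atan2(189, 648), 0]) cube([45, 51, 675]);
translate([497, 1229, 0]) mirror([1, 0, 0]) rotate([0, atan2(189, 648), 0]) cube([45, 51, 675]);


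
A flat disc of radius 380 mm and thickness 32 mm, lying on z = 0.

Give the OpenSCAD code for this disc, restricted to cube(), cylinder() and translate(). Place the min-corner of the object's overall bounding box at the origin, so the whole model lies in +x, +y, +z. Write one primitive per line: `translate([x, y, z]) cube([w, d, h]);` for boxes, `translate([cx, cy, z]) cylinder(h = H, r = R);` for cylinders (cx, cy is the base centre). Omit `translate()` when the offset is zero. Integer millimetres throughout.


translate([380, 380, 0]) cylinder(h = 32, r = 380);


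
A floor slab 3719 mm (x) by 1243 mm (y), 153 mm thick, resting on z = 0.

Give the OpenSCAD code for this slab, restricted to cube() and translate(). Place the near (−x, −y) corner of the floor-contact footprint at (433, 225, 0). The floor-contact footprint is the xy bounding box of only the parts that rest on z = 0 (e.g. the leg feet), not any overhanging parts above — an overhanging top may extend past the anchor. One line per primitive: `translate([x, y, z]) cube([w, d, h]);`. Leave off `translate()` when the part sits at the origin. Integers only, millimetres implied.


translate([433, 225, 0]) cube([3719, 1243, 153]);


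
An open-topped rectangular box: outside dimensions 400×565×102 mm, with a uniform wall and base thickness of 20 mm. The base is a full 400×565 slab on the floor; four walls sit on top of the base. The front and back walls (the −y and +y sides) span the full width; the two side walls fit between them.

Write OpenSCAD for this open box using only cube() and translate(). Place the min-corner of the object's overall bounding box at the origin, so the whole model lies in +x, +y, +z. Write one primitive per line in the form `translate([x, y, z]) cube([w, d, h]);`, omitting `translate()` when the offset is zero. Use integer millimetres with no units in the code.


cube([400, 565, 20]);
translate([0, 0, 20]) cube([400, 20, 82]);
translate([0, 545, 20]) cube([400, 20, 82]);
translate([0, 20, 20]) cube([20, 525, 82]);
translate([380, 20, 20]) cube([20, 525, 82]);


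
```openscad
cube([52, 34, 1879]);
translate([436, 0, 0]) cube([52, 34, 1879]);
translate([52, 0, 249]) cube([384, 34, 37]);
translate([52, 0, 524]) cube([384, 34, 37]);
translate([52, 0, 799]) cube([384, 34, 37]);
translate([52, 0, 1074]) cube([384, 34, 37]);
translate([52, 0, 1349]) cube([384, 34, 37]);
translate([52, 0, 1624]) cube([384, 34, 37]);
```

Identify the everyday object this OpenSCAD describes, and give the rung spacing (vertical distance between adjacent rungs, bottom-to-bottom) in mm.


A ladder. The rung spacing is 275 mm.

Two tall 52×34 posts with 6 short bars between them — a ladder. Adjacent rungs sit at z = 249 and z = 524, so the spacing is 524 − 249 = 275 mm.


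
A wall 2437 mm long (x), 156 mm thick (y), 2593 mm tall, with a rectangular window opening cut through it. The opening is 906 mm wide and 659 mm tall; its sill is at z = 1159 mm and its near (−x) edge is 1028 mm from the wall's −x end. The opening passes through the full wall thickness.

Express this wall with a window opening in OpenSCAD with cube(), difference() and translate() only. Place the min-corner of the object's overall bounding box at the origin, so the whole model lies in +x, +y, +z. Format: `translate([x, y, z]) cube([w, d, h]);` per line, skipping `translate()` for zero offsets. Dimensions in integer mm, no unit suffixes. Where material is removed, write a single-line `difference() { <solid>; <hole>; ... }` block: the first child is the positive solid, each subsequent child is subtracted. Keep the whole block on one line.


difference() { cube([2437, 156, 2593]); translate([1028, 0, 1159]) cube([906, 156, 659]); }


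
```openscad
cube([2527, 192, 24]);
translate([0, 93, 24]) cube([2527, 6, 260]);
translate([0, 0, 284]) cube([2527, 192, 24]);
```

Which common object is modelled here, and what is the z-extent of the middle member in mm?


An I-beam. The web height is 260 mm.

Two wide flanges with a thin centred web — an I-beam. Overall 308 mm minus two 24 mm flanges gives a web of 308 − 2·24 = 260 mm.


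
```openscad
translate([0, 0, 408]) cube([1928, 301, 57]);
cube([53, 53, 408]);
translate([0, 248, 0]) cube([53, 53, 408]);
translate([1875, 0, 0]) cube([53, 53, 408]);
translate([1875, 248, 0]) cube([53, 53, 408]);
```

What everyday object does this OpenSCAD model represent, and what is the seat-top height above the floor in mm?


A bench. The seat-top height is 465 mm.

A long slab on four corner posts — a bench. The slab sits at z = 408 with thickness 57, so the top is 408 + 57 = 465 mm.


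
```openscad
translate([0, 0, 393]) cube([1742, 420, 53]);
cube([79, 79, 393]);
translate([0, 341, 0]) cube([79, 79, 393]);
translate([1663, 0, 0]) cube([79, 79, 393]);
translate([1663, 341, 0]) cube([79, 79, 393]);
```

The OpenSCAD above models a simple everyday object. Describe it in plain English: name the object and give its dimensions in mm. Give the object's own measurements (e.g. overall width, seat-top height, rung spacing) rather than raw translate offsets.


A long wooden bench with a 1742 mm (x) × 420 mm (y) seat, 53 mm thick, its top surface 446 mm above the floor. Four 79 mm square legs at the seat corners, flush with the edges, run from z = 0 to the seat underside.


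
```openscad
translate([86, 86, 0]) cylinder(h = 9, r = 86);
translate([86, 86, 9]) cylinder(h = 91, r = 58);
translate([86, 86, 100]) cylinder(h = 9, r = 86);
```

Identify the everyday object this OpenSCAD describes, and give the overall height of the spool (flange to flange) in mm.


A spool. The overall height is 109 mm.

Three coaxial cylinders, large–small–large — a spool. Two 9 mm flanges and a 91 mm core give 9 + 91 + 9 = 109 mm.


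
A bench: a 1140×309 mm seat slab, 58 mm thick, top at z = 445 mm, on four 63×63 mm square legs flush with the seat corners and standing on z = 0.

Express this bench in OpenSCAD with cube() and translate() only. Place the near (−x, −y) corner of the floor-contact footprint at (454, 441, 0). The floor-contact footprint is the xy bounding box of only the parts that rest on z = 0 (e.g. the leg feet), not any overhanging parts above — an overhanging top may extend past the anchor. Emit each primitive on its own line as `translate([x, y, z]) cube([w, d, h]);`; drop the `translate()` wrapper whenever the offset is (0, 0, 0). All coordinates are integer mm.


translate([454, 441, 387]) cube([1140, 309, 58]);
translate([454, 441, 0]) cube([63, 63, 387]);
translate([454, 687, 0]) cube([63, 63, 387]);
translate([1531, 441, 0]) cube([63, 63, 387]);
translate([1531, 687, 0]) cube([63, 63, 387]);


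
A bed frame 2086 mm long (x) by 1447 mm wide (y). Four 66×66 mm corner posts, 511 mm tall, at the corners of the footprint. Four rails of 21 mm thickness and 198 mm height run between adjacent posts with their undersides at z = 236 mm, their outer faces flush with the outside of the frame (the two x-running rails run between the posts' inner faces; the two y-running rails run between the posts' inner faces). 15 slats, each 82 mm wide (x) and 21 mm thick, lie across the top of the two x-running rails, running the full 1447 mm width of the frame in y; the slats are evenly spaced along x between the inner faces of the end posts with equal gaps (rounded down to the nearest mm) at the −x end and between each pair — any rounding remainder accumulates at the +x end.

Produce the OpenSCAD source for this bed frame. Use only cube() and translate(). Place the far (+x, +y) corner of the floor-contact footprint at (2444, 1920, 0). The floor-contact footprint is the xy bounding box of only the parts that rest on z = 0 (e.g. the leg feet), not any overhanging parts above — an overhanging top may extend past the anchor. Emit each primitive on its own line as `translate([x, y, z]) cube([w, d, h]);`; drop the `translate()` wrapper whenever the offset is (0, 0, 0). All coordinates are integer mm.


translate([358, 473, 0]) cube([66, 66, 511]);
translate([358, 1854, 0]) cube([66, 66, 511]);
translate([2378, 473, 0]) cube([66, 66, 511]);
translate([2378, 1854, 0]) cube([66, 66, 511]);
translate([424, 473, 236]) cube([1954, 21, 198]);
translate([424, 1899, 236]) cube([1954, 21, 198]);
translate([358, 539, 236]) cube([21, 1315, 198]);
translate([2423, 539, 236]) cube([21, 1315, 198]);
translate([469, 473, 434]) cube([82, 1447, 21]);
translate([596, 473, 434]) cube([82, 1447, 21]);
translate([723, 473, 434]) cube([82, 1447, 21]);
translate([850, 473, 434]) cube([82, 1447, 21]);
translate([977, 473, 434]) cube([82, 1447, 21]);
translate([1104, 473, 434]) cube([82, 1447, 21]);
translate([1231, 473, 434]) cube([82, 1447, 21]);
translate([1358, 473, 434]) cube([82, 1447, 21]);
translate([1485, 473, 434]) cube([82, 1447, 21]);
translate([1612, 473, 434]) cube([82, 1447, 21]);
translate([1739, 473, 434]) cube([82, 1447, 21]);
translate([1866, 473, 434]) cube([82, 1447, 21]);
translate([1993, 473, 434]) cube([82, 1447, 21]);
translate([2120, 473, 434]) cube([82, 1447, 21]);
translate([2247, 473, 434]) cube([82, 1447, 21]);
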